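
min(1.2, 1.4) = 1.2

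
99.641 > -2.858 True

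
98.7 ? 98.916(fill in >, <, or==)<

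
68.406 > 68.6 False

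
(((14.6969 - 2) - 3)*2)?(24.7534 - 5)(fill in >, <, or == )<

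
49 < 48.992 False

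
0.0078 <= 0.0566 True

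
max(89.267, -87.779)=89.267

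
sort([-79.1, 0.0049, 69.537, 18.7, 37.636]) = [-79.1, 0.0049, 18.7, 37.636, 69.537]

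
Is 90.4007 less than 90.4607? Yes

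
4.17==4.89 False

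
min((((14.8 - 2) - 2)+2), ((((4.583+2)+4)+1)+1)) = 12.583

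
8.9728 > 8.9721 True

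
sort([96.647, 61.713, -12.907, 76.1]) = [-12.907, 61.713, 76.1, 96.647]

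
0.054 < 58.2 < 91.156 True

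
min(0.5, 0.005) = 0.005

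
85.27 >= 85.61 False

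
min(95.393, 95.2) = 95.2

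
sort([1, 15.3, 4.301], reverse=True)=[15.3, 4.301, 1]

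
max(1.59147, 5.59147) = 5.59147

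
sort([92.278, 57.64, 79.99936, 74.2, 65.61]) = [57.64, 65.61, 74.2, 79.99936, 92.278]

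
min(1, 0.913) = 0.913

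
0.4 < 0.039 False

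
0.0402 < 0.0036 False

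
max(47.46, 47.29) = 47.46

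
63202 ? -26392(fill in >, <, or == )>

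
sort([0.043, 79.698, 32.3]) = [0.043, 32.3, 79.698]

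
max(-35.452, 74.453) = 74.453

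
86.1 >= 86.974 False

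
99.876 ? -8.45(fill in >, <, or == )>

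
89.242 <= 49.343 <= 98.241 False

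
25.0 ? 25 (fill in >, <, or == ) ==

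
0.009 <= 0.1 True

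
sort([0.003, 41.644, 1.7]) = [0.003, 1.7, 41.644]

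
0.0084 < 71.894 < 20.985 False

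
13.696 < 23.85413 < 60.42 True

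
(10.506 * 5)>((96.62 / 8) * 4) True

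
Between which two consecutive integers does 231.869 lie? 231 and 232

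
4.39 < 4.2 False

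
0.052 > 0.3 False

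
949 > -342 True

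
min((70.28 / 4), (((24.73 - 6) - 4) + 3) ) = 17.57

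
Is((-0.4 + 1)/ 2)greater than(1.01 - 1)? Yes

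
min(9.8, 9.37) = 9.37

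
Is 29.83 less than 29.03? No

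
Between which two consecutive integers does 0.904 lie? 0 and 1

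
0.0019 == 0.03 False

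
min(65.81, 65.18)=65.18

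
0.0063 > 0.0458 False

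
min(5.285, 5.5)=5.285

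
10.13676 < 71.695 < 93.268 True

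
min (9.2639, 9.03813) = 9.03813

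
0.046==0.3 False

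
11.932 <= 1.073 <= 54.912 False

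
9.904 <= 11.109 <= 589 True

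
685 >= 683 True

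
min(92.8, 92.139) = 92.139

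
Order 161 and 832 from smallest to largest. 161, 832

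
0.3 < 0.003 False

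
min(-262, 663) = -262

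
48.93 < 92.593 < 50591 True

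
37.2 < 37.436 True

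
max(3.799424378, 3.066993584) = 3.799424378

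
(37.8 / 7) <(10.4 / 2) False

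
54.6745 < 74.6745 True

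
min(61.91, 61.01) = 61.01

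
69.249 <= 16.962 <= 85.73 False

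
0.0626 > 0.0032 True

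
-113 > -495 True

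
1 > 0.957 True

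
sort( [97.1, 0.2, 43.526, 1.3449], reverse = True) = [97.1, 43.526, 1.3449, 0.2]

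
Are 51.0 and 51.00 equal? Yes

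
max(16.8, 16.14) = 16.8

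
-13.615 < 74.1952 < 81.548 True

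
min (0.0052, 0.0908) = 0.0052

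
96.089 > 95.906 True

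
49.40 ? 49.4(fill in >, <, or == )==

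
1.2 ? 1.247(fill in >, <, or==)<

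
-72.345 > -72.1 False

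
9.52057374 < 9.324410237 False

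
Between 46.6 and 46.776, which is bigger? 46.776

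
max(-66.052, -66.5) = -66.052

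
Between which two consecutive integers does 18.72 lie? 18 and 19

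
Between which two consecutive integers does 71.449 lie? 71 and 72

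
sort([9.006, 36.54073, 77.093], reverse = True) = [77.093, 36.54073, 9.006]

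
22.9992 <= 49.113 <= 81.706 True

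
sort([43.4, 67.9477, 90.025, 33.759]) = [33.759, 43.4, 67.9477, 90.025]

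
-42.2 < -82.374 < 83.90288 False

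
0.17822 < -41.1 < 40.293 False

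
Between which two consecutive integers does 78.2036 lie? 78 and 79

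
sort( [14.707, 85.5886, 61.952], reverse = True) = [85.5886, 61.952, 14.707]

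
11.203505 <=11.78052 True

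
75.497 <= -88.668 False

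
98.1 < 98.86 True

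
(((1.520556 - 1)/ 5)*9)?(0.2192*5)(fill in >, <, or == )<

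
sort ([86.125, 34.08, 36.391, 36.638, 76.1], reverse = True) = [86.125, 76.1, 36.638, 36.391, 34.08]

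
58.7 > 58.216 True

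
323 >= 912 False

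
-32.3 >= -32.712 True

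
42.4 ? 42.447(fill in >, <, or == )<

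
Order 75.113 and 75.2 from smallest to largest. 75.113, 75.2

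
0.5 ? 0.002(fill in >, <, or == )>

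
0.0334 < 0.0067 False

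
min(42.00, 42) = 42.00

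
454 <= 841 True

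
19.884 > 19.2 True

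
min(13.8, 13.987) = 13.8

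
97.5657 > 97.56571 False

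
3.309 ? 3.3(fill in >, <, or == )>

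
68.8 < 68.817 True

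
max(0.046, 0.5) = 0.5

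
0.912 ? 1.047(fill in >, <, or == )<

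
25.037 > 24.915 True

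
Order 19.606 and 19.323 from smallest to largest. 19.323, 19.606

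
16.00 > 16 False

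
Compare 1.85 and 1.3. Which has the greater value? 1.85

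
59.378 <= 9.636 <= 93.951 False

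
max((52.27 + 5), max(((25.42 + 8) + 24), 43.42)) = 57.42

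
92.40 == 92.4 True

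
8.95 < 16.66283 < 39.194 True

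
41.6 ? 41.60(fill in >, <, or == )==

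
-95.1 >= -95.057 False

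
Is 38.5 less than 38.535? Yes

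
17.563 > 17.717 False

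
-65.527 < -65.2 True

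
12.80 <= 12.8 True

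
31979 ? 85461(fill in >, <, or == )<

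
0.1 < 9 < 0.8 False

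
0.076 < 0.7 True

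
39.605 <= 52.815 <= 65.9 True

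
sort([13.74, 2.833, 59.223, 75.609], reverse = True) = [75.609, 59.223, 13.74, 2.833]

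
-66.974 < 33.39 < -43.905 False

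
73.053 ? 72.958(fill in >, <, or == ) >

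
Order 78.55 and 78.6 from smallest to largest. 78.55,78.6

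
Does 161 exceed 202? No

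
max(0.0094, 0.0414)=0.0414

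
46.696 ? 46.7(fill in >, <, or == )<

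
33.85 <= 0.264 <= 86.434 False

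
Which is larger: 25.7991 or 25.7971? 25.7991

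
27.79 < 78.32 True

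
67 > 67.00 False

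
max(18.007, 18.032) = 18.032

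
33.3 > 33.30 False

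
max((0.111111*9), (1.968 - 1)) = 0.999999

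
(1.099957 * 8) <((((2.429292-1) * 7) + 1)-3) False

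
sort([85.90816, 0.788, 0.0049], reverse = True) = [85.90816, 0.788, 0.0049]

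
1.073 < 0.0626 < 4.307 False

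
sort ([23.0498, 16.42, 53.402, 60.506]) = [16.42, 23.0498, 53.402, 60.506]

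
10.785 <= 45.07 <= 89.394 True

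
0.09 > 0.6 False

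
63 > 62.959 True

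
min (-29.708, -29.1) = -29.708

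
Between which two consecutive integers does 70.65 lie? 70 and 71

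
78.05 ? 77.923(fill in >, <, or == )>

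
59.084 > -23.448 True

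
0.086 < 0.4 True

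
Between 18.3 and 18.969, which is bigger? 18.969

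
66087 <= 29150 False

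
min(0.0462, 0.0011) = 0.0011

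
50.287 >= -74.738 True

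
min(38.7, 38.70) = 38.7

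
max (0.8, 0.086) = 0.8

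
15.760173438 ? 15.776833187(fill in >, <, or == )<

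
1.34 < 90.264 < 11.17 False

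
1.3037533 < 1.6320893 True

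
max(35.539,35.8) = 35.8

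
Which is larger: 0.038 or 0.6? 0.6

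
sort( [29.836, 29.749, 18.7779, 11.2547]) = [11.2547, 18.7779, 29.749, 29.836]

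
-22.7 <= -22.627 True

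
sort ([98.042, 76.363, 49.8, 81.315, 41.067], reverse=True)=[98.042, 81.315, 76.363, 49.8, 41.067]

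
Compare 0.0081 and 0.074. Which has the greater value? 0.074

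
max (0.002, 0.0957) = 0.0957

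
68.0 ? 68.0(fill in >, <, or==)==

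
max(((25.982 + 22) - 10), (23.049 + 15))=38.049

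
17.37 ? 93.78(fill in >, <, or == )<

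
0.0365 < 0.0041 False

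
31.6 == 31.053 False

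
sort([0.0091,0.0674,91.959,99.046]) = [0.0091,0.0674,91.959,99.046]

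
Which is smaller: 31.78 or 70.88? 31.78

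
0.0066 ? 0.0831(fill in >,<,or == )<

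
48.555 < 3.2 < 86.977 False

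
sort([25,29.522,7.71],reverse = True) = [29.522,25,7.71]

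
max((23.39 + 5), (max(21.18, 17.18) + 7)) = 28.39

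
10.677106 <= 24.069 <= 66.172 True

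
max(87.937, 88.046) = 88.046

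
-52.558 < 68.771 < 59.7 False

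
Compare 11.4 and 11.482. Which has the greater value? 11.482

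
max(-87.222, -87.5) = -87.222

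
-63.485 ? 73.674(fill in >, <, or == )<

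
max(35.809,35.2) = 35.809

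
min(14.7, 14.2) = 14.2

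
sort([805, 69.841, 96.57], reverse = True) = [805, 96.57, 69.841]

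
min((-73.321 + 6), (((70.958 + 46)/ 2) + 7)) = -67.321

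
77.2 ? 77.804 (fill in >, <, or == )<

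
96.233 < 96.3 True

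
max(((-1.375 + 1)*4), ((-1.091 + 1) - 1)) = -1.091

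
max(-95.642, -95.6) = -95.6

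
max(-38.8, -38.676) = -38.676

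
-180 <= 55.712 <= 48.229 False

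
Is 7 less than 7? No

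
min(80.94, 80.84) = 80.84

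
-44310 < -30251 True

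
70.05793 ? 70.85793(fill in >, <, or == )<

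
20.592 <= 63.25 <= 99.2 True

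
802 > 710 True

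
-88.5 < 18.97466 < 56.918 True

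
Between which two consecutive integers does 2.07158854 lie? 2 and 3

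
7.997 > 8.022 False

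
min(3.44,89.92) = 3.44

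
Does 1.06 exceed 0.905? Yes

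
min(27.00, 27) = 27.00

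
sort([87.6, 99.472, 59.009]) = [59.009, 87.6, 99.472]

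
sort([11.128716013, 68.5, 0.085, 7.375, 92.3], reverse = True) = [92.3, 68.5, 11.128716013, 7.375, 0.085]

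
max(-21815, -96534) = -21815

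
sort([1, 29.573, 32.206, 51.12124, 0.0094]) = [0.0094, 1, 29.573, 32.206, 51.12124]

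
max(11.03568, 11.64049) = 11.64049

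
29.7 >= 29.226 True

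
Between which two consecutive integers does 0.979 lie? 0 and 1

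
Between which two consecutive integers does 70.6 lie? 70 and 71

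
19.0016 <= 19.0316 True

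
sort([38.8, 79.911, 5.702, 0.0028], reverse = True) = [79.911, 38.8, 5.702, 0.0028]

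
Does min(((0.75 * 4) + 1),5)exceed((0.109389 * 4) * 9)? Yes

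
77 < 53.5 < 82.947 False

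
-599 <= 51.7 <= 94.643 True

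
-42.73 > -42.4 False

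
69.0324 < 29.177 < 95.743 False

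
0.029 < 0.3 True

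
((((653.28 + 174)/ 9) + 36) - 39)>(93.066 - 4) False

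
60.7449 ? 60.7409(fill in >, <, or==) >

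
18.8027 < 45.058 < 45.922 True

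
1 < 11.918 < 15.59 True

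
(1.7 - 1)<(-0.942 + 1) False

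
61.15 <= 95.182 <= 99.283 True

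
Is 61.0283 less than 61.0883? Yes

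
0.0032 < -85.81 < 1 False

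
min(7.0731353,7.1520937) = 7.0731353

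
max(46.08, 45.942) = 46.08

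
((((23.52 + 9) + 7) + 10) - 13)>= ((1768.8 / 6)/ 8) False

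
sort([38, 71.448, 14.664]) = [14.664, 38, 71.448]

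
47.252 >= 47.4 False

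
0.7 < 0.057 False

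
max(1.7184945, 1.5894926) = 1.7184945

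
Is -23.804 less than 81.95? Yes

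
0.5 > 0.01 True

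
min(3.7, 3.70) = 3.7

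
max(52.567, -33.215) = 52.567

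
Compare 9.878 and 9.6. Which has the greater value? 9.878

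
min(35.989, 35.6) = 35.6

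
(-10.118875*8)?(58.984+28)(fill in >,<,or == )<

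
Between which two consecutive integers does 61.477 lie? 61 and 62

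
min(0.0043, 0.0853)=0.0043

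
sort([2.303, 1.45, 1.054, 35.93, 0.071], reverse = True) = [35.93, 2.303, 1.45, 1.054, 0.071]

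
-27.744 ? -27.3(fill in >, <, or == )<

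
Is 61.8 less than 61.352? No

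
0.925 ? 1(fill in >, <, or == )<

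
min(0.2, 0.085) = 0.085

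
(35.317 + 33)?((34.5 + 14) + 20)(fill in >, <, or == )<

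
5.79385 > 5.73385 True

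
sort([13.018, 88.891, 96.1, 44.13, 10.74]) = [10.74, 13.018, 44.13, 88.891, 96.1]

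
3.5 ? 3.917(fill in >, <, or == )<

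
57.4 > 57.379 True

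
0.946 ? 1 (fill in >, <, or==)<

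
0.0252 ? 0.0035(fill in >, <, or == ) >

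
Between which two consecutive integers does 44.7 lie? 44 and 45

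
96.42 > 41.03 True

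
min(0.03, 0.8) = 0.03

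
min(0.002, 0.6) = 0.002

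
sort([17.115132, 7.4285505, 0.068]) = [0.068, 7.4285505, 17.115132]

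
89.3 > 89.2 True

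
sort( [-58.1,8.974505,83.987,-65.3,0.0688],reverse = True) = [83.987,8.974505,0.0688,-58.1,-65.3]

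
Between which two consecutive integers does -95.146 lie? -96 and -95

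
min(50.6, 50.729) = 50.6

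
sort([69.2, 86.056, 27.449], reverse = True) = [86.056, 69.2, 27.449]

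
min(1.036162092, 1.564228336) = 1.036162092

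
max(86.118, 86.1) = 86.118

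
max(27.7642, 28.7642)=28.7642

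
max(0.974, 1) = 1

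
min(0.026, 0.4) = 0.026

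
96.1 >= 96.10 True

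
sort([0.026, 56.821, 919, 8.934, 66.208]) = [0.026, 8.934, 56.821, 66.208, 919]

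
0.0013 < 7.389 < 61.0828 True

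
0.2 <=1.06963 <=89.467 True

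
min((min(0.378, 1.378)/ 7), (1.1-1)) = 0.054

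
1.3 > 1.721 False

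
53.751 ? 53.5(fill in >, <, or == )>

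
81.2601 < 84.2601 True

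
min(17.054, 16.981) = 16.981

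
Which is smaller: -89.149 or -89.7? -89.7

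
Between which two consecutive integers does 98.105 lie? 98 and 99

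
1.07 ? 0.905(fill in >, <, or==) >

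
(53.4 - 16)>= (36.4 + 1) True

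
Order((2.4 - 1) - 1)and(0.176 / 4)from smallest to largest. (0.176 / 4), ((2.4 - 1) - 1)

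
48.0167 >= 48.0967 False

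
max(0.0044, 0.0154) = 0.0154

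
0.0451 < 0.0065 False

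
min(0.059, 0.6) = 0.059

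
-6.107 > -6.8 True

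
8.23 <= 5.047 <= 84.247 False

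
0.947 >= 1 False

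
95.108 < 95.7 True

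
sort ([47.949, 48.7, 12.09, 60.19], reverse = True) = [60.19, 48.7, 47.949, 12.09]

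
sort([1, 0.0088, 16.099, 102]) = [0.0088, 1, 16.099, 102]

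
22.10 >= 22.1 True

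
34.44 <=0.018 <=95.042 False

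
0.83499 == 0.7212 False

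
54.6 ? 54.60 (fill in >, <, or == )==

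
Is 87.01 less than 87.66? Yes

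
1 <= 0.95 False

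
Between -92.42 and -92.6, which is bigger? -92.42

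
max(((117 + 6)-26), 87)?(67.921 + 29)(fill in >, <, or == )>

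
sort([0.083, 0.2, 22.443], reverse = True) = [22.443, 0.2, 0.083]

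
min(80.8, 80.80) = 80.8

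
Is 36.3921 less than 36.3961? Yes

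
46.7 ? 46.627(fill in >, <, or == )>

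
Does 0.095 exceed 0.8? No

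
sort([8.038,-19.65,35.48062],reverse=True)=[35.48062,8.038,-19.65]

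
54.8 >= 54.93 False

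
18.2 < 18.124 False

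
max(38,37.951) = 38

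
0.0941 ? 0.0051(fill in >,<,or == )>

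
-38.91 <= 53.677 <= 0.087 False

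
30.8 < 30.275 False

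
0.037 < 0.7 True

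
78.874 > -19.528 True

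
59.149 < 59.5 True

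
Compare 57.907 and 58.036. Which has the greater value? 58.036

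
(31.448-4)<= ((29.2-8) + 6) False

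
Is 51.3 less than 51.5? Yes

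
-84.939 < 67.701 True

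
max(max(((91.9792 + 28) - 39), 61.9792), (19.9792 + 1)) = 80.9792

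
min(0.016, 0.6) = 0.016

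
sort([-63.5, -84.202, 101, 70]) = [-84.202, -63.5, 70, 101]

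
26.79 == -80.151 False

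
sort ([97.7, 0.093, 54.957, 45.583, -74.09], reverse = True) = [97.7, 54.957, 45.583, 0.093, -74.09]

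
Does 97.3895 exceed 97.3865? Yes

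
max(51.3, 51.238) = 51.3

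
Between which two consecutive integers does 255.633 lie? 255 and 256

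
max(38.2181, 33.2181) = 38.2181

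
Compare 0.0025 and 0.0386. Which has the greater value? 0.0386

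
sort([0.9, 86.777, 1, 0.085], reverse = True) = [86.777, 1, 0.9, 0.085]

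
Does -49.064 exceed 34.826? No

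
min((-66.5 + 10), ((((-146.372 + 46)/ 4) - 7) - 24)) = -56.5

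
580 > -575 True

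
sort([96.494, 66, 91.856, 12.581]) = [12.581, 66, 91.856, 96.494]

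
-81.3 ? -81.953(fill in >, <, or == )>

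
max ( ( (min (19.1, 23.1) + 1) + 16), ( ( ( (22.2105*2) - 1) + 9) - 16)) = 36.421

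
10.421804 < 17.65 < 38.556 True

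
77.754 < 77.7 False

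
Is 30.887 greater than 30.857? Yes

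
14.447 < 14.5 True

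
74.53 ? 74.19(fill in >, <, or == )>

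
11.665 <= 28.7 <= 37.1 True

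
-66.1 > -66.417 True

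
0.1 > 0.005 True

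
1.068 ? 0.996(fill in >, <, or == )>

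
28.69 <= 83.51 True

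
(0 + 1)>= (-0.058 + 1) True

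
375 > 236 True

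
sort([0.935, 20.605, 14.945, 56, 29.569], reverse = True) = [56, 29.569, 20.605, 14.945, 0.935]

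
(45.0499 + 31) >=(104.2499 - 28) False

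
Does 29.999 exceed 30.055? No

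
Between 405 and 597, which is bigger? 597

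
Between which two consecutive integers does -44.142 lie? -45 and -44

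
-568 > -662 True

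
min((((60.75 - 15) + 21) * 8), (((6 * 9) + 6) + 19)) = 79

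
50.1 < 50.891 True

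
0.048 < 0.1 True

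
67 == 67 True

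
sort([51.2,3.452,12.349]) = [3.452,12.349,51.2]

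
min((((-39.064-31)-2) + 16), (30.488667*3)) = -56.064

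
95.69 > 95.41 True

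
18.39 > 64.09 False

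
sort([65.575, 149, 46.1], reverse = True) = [149, 65.575, 46.1]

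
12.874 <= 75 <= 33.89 False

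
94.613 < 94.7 True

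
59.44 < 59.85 True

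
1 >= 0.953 True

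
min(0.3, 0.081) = 0.081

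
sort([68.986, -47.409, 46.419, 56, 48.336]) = [-47.409, 46.419, 48.336, 56, 68.986]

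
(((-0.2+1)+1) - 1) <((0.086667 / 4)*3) False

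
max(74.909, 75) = 75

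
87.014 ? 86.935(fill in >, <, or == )>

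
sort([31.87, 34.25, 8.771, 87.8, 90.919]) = [8.771, 31.87, 34.25, 87.8, 90.919]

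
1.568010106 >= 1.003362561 True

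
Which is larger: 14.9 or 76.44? 76.44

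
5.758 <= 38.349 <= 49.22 True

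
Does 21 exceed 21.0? No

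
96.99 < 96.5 False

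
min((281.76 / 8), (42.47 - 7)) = 35.22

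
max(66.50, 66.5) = 66.5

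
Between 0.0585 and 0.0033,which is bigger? 0.0585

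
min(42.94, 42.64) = 42.64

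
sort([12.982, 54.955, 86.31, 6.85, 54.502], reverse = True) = [86.31, 54.955, 54.502, 12.982, 6.85]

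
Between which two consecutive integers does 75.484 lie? 75 and 76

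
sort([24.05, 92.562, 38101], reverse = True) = [38101, 92.562, 24.05]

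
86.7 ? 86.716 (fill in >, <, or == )<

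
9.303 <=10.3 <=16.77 True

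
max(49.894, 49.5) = 49.894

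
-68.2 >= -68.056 False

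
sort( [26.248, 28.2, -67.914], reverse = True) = [28.2, 26.248, -67.914]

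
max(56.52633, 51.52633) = 56.52633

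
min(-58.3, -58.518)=-58.518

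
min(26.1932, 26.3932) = 26.1932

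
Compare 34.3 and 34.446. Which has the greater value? 34.446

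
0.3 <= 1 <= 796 True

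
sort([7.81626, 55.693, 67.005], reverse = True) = [67.005, 55.693, 7.81626]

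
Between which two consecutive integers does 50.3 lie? 50 and 51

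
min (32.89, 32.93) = 32.89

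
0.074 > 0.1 False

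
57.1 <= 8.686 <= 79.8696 False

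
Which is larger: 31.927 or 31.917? 31.927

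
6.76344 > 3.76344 True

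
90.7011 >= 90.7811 False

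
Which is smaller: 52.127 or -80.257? -80.257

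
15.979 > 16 False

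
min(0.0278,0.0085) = 0.0085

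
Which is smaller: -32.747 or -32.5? -32.747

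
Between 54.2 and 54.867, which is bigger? 54.867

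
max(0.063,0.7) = 0.7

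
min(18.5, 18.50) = 18.5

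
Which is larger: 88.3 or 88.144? 88.3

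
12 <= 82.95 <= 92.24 True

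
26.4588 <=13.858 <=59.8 False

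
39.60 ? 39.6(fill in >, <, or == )==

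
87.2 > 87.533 False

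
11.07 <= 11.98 True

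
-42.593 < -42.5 True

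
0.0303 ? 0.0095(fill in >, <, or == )>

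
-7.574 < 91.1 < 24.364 False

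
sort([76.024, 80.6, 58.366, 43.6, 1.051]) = [1.051, 43.6, 58.366, 76.024, 80.6]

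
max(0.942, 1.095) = 1.095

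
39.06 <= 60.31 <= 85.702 True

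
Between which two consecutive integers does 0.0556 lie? 0 and 1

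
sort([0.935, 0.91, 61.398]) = [0.91, 0.935, 61.398]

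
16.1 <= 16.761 True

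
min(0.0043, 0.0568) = 0.0043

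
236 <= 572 True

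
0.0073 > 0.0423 False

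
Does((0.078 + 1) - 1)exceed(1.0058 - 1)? Yes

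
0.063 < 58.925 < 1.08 False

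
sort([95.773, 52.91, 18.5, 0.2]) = [0.2, 18.5, 52.91, 95.773]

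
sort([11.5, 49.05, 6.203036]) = [6.203036, 11.5, 49.05]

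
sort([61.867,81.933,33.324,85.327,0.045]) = [0.045,33.324,61.867,81.933,85.327]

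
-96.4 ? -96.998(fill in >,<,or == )>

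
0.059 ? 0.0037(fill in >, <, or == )>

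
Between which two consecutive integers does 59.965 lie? 59 and 60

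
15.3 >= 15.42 False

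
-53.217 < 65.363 True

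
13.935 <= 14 True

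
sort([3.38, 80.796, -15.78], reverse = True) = [80.796, 3.38, -15.78]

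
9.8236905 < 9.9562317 True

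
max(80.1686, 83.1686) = 83.1686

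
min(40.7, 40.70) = 40.7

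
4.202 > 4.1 True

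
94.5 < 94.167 False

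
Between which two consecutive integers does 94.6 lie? 94 and 95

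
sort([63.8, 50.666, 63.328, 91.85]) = [50.666, 63.328, 63.8, 91.85]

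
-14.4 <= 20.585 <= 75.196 True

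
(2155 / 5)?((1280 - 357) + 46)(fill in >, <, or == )<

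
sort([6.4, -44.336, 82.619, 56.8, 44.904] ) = [-44.336, 6.4, 44.904, 56.8, 82.619]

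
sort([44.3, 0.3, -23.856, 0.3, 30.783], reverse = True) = [44.3, 30.783, 0.3, 0.3, -23.856]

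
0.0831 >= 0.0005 True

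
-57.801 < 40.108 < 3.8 False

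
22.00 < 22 False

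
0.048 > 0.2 False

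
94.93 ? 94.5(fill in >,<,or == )>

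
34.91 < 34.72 False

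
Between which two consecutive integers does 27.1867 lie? 27 and 28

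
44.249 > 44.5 False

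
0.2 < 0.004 False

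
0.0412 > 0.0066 True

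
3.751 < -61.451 False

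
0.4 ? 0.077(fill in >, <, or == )>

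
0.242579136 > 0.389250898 False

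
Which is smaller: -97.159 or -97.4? -97.4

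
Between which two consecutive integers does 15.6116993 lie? 15 and 16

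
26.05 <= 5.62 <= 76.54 False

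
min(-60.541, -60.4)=-60.541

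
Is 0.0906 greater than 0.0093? Yes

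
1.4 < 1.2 False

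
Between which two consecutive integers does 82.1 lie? 82 and 83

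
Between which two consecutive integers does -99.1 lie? -100 and -99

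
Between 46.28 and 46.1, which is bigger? 46.28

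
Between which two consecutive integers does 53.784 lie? 53 and 54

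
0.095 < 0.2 True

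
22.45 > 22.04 True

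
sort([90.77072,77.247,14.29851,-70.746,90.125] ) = [-70.746,14.29851,77.247,90.125,90.77072]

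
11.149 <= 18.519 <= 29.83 True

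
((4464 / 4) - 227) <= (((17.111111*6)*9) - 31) True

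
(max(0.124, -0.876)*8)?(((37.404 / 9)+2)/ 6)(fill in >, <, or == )<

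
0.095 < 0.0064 False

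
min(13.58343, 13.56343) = 13.56343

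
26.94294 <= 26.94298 True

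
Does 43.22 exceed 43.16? Yes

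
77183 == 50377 False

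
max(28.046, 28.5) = 28.5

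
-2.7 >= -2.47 False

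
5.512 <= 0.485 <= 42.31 False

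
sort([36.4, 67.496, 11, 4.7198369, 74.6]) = [4.7198369, 11, 36.4, 67.496, 74.6]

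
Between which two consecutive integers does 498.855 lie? 498 and 499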